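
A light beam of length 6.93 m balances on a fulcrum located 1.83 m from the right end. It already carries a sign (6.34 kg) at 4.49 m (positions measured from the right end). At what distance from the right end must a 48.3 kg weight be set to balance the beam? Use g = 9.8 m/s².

Sum moments about the fulcrum (at 1.83 m from the right end) (the support reaction has zero arm there).
Sign: 6.34 × 9.8 = 62.13 N down at 4.49 m → arm 2.66 m, τ = 62.13 × 2.66 = 165.3 N·m counterclockwise.
Net moment of existing loads = 165.3 N·m counterclockwise.
The weight weighs 48.3 × 9.8 = 473.3 N and must supply an equal clockwise moment, so its lever arm about the fulcrum is 165.3 / 473.3 = 0.349 m.
That puts it at 1.83 − 0.349 = 1.48 m from the right end.

x ≈ 1.48 m from the right end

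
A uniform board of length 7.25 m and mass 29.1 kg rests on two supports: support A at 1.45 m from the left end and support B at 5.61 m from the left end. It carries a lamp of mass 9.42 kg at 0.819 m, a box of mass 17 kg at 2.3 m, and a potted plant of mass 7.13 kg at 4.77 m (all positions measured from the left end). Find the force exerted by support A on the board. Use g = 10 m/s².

Choose support B as the axis so its reaction then has zero moment arm.
Beam weight: 29.1 × 10 = 291 N down at 3.625 m → arm 1.985 m, τ = 291 × 1.985 = 577.6 N·m counterclockwise.
Lamp: 9.42 × 10 = 94.2 N down at 0.819 m → arm 4.791 m, τ = 94.2 × 4.791 = 451.3 N·m counterclockwise.
Box: 17 × 10 = 170 N down at 2.3 m → arm 3.31 m, τ = 170 × 3.31 = 562.7 N·m counterclockwise.
Potted plant: 7.13 × 10 = 71.3 N down at 4.77 m → arm 0.84 m, τ = 71.3 × 0.84 = 59.89 N·m counterclockwise.
Net load moment about support B = 1651 N·m counterclockwise.
Reaction R at support A is upward at 1.45 m, arm 4.16 m → moment R × 4.16 clockwise.
Balancing moments: R × 4.16 = 1651, giving R = 397 N.

R_A ≈ 397 N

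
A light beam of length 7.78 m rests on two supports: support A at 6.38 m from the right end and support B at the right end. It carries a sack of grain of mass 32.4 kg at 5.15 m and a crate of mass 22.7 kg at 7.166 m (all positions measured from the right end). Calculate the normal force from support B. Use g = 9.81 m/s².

Choose support A as the axis so its reaction then has zero moment arm.
Sack of grain: 32.4 × 9.81 = 317.8 N down at 5.15 m → arm 1.23 m, τ = 317.8 × 1.23 = 390.9 N·m clockwise.
Crate: 22.7 × 9.81 = 222.7 N down at 7.166 m → arm 0.786 m, τ = 222.7 × 0.786 = 175 N·m counterclockwise.
Net load moment about support A = 215.9 N·m clockwise.
Reaction R at support B is upward at 0 m, arm 6.38 m → moment R × 6.38 counterclockwise.
For rotational equilibrium, R × 6.38 = 215.9, so R = 33.8 N.

R_B ≈ 33.8 N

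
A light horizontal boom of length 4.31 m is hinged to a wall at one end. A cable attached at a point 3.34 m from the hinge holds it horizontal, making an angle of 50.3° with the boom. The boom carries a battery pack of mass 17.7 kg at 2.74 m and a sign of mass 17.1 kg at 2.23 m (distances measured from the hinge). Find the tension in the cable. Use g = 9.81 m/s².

Choose the hinge as the axis so the unknown hinge reaction has zero arm there.
Battery pack: 17.7 × 9.81 = 173.6 N down at 2.74 m → arm 2.74 m, τ = 173.6 × 2.74 = 475.7 N·m clockwise.
Sign: 17.1 × 9.81 = 167.8 N down at 2.23 m → arm 2.23 m, τ = 167.8 × 2.23 = 374.2 N·m clockwise.
Total clockwise load moment = 849.9 N·m.
The cable tension T acts at 3.34 m; only its component perpendicular to the boom, T sinθ, produces torque. sin 50.3° = 0.7694.
Στ = 0 ⇒ T × 3.34 × 0.7694 = 849.9 ⇒ T = 849.9 / 2.57 = 331 N.

T ≈ 331 N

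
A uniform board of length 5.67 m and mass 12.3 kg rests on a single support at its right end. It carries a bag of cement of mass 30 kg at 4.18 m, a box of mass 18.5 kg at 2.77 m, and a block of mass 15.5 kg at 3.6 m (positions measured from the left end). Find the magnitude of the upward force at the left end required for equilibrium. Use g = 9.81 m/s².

Taking torques about the right end:
Beam weight: 12.3 × 9.81 = 120.7 N down at 2.835 m → arm 2.835 m, τ = 120.7 × 2.835 = 342.2 N·m counterclockwise.
Bag of cement: 30 × 9.81 = 294.3 N down at 4.18 m → arm 1.49 m, τ = 294.3 × 1.49 = 438.5 N·m counterclockwise.
Box: 18.5 × 9.81 = 181.5 N down at 2.77 m → arm 2.9 m, τ = 181.5 × 2.9 = 526.4 N·m counterclockwise.
Block: 15.5 × 9.81 = 152.1 N down at 3.6 m → arm 2.07 m, τ = 152.1 × 2.07 = 314.8 N·m counterclockwise.
Net moment of the loads = 1622 N·m counterclockwise.
The upward force F acts at the left end, arm 5.67 m, giving F × 5.67 clockwise.
Στ = 0 ⇒ F × 5.67 = 1622 ⇒ F = 1622 / 5.67 = 286 N.

F ≈ 286 N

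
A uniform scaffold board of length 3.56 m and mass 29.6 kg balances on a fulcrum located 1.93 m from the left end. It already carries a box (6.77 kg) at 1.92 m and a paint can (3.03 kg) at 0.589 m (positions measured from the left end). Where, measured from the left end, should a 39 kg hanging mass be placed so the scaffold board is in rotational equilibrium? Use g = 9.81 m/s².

x ≈ 2.15 m from the left end

About the fulcrum (at 1.93 m from the left end):
Beam weight: 29.6 × 9.81 = 290.4 N down at 1.78 m → arm 0.15 m, τ = 290.4 × 0.15 = 43.56 N·m counterclockwise.
Box: 6.77 × 9.81 = 66.41 N down at 1.92 m → arm 0.01 m, τ = 66.41 × 0.01 = 0.6641 N·m counterclockwise.
Paint can: 3.03 × 9.81 = 29.72 N down at 0.589 m → arm 1.341 m, τ = 29.72 × 1.341 = 39.85 N·m counterclockwise.
Net moment of existing loads = 84.07 N·m counterclockwise.
The hanging mass weighs 39 × 9.81 = 382.6 N and must supply an equal clockwise moment, so its lever arm about the fulcrum is 84.07 / 382.6 = 0.22 m.
That puts it at 1.93 + 0.22 = 2.15 m from the left end.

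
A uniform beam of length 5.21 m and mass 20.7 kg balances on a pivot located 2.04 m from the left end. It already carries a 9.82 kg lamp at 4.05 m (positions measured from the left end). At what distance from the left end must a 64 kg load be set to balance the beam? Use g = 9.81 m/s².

Taking torques about the pivot (at 2.04 m from the left end):
Beam weight: 20.7 × 9.81 = 203.1 N down at 2.605 m → arm 0.565 m, τ = 203.1 × 0.565 = 114.8 N·m clockwise.
Lamp: 9.82 × 9.81 = 96.33 N down at 4.05 m → arm 2.01 m, τ = 96.33 × 2.01 = 193.6 N·m clockwise.
Net moment of existing loads = 308.4 N·m clockwise.
The load weighs 64 × 9.81 = 627.8 N and must supply an equal counterclockwise moment, so its lever arm about the pivot is 308.4 / 627.8 = 0.491 m.
That puts it at 2.04 − 0.491 = 1.55 m from the left end.

x ≈ 1.55 m from the left end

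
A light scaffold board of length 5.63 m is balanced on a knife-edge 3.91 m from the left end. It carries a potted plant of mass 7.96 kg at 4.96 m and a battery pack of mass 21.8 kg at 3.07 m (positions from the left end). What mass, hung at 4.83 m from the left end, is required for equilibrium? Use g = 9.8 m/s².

m ≈ 10.8 kg

Taking torques about the knife-edge (at 3.91 m from the left end):
Potted plant: 7.96 × 9.8 = 78.01 N down at 4.96 m → arm 1.05 m, τ = 78.01 × 1.05 = 81.91 N·m clockwise.
Battery pack: 21.8 × 9.8 = 213.6 N down at 3.07 m → arm 0.84 m, τ = 213.6 × 0.84 = 179.4 N·m counterclockwise.
Net moment of known loads = 97.49 N·m counterclockwise.
An unknown mass m at 4.83 m has arm 0.92 m; its moment is m·g·0.92 clockwise.
Στ = 0 ⇒ m × 9.8 × 0.92 = 97.49 ⇒ m = 97.49 / (9.8 × 0.92) = 10.8 kg.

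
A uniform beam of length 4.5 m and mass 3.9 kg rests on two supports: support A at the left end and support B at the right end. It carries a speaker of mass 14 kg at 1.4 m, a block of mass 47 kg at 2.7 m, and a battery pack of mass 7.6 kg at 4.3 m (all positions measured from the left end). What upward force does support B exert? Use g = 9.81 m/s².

Take moments about support A.
Beam weight: 3.9 × 9.81 = 38.26 N down at 2.25 m → arm 2.25 m, τ = 38.26 × 2.25 = 86.08 N·m clockwise.
Speaker: 14 × 9.81 = 137.3 N down at 1.4 m → arm 1.4 m, τ = 137.3 × 1.4 = 192.2 N·m clockwise.
Block: 47 × 9.81 = 461.1 N down at 2.7 m → arm 2.7 m, τ = 461.1 × 2.7 = 1245 N·m clockwise.
Battery pack: 7.6 × 9.81 = 74.56 N down at 4.3 m → arm 4.3 m, τ = 74.56 × 4.3 = 320.6 N·m clockwise.
Net load moment about support A = 1844 N·m clockwise.
Reaction R at support B is upward at 4.5 m, arm 4.5 m → moment R × 4.5 counterclockwise.
Setting net torque to zero: R × 4.5 = 1844 → R = 410 N.

R_B ≈ 410 N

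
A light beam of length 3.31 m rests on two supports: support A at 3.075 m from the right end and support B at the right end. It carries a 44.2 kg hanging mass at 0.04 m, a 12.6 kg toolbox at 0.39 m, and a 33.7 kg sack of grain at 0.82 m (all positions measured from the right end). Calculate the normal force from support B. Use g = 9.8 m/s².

Take moments about support A.
Hanging mass: 44.2 × 9.8 = 433.2 N down at 0.04 m → arm 3.035 m, τ = 433.2 × 3.035 = 1315 N·m clockwise.
Toolbox: 12.6 × 9.8 = 123.5 N down at 0.39 m → arm 2.685 m, τ = 123.5 × 2.685 = 331.6 N·m clockwise.
Sack of grain: 33.7 × 9.8 = 330.3 N down at 0.82 m → arm 2.255 m, τ = 330.3 × 2.255 = 744.8 N·m clockwise.
Net load moment about support A = 2391 N·m clockwise.
Reaction R at support B is upward at 0 m, arm 3.075 m → moment R × 3.075 counterclockwise.
Setting net torque to zero: R × 3.075 = 2391 → R = 778 N.

R_B ≈ 778 N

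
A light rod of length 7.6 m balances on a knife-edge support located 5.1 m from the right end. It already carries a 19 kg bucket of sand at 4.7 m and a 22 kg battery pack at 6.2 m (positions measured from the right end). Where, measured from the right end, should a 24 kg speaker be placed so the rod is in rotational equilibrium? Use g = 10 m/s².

Take moments about the knife-edge support (at 5.1 m from the right end).
Bucket of sand: 19 × 10 = 190 N down at 4.7 m → arm 0.4 m, τ = 190 × 0.4 = 76 N·m clockwise.
Battery pack: 22 × 10 = 220 N down at 6.2 m → arm 1.1 m, τ = 220 × 1.1 = 242 N·m counterclockwise.
Net moment of existing loads = 166 N·m counterclockwise.
The speaker weighs 24 × 10 = 240 N and must supply an equal clockwise moment, so its lever arm about the knife-edge support is 166 / 240 = 0.692 m.
That puts it at 5.1 − 0.692 = 4.41 m from the right end.

x ≈ 4.41 m from the right end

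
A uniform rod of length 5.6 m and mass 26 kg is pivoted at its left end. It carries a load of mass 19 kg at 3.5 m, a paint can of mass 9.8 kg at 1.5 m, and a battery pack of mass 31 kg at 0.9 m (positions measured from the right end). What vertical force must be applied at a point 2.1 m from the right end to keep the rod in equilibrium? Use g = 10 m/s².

Take moments about the left end.
Beam weight: 26 × 10 = 260 N down at 2.8 m → arm 2.8 m, τ = 260 × 2.8 = 728 N·m clockwise.
Load: 19 × 10 = 190 N down at 3.5 m → arm 2.1 m, τ = 190 × 2.1 = 399 N·m clockwise.
Paint can: 9.8 × 10 = 98 N down at 1.5 m → arm 4.1 m, τ = 98 × 4.1 = 401.8 N·m clockwise.
Battery pack: 31 × 10 = 310 N down at 0.9 m → arm 4.7 m, τ = 310 × 4.7 = 1457 N·m clockwise.
Net moment of the loads = 2986 N·m clockwise.
The upward force F acts at a point 2.1 m from the right end, arm 3.5 m, giving F × 3.5 counterclockwise.
Setting net torque to zero: F × 3.5 = 2986 → F = 2986 / 3.5 = 853 N.

F ≈ 853 N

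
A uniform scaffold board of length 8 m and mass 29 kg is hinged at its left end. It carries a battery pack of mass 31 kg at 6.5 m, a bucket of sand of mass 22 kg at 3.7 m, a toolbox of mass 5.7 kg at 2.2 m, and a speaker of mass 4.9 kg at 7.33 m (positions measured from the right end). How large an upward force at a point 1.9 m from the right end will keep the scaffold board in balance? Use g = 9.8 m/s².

F ≈ 471 N

About the left end:
Beam weight: 29 × 9.8 = 284.2 N down at 4 m → arm 4 m, τ = 284.2 × 4 = 1137 N·m clockwise.
Battery pack: 31 × 9.8 = 303.8 N down at 6.5 m → arm 1.5 m, τ = 303.8 × 1.5 = 455.7 N·m clockwise.
Bucket of sand: 22 × 9.8 = 215.6 N down at 3.7 m → arm 4.3 m, τ = 215.6 × 4.3 = 927.1 N·m clockwise.
Toolbox: 5.7 × 9.8 = 55.86 N down at 2.2 m → arm 5.8 m, τ = 55.86 × 5.8 = 324 N·m clockwise.
Speaker: 4.9 × 9.8 = 48.02 N down at 7.33 m → arm 0.67 m, τ = 48.02 × 0.67 = 32.17 N·m clockwise.
Net moment of the loads = 2876 N·m clockwise.
The upward force F acts at a point 1.9 m from the right end, arm 6.1 m, giving F × 6.1 counterclockwise.
Balancing moments: F × 6.1 = 2876, giving F = 2876 / 6.1 = 471 N.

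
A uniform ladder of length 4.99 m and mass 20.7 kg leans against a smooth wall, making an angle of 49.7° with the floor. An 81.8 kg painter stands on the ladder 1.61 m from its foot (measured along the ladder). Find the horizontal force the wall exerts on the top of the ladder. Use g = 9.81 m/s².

Choose the foot of the ladder as the axis so the floor normal and friction both act there and drop out.
Ladder weight 20.7×9.81 = 203.1 N acts at 2.495 m along the ladder; its horizontal arm is 2.495·cos49.7° = 1.614 m → τ = 327.8 N·m clockwise.
Painter: 81.8×9.81 = 802.5 N at 1.61 m → arm 1.041 m → τ = 835.4 N·m clockwise.
Wall normal N acts horizontally at the top; its moment arm is the height L sinθ = 4.99·sin49.7° = 3.806 m, counterclockwise.
Setting net torque to zero: N × 3.806 = 1163 → N = 306 N.

N_wall ≈ 306 N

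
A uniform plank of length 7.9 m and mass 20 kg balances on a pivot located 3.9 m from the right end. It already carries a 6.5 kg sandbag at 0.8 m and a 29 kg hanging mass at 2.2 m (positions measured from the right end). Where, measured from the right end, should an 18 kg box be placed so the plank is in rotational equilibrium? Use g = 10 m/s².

Sum moments about the pivot (at 3.9 m from the right end) (the support reaction has zero arm there).
Beam weight: 20 × 10 = 200 N down at 3.95 m → arm 0.05 m, τ = 200 × 0.05 = 10 N·m counterclockwise.
Sandbag: 6.5 × 10 = 65 N down at 0.8 m → arm 3.1 m, τ = 65 × 3.1 = 201.5 N·m clockwise.
Hanging mass: 29 × 10 = 290 N down at 2.2 m → arm 1.7 m, τ = 290 × 1.7 = 493 N·m clockwise.
Net moment of existing loads = 684.5 N·m clockwise.
The box weighs 18 × 10 = 180 N and must supply an equal counterclockwise moment, so its lever arm about the pivot is 684.5 / 180 = 3.8 m.
That puts it at 3.9 + 3.8 = 7.7 m from the right end.

x ≈ 7.7 m from the right end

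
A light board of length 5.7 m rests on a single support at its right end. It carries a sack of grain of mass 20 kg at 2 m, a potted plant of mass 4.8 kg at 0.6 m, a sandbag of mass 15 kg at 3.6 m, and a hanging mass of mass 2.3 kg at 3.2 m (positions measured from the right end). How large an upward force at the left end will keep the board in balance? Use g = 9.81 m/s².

F ≈ 179 N

Sum moments about the right end (the unknown pivot reaction has zero arm there).
Sack of grain: 20 × 9.81 = 196.2 N down at 2 m → arm 2 m, τ = 196.2 × 2 = 392.4 N·m counterclockwise.
Potted plant: 4.8 × 9.81 = 47.09 N down at 0.6 m → arm 0.6 m, τ = 47.09 × 0.6 = 28.25 N·m counterclockwise.
Sandbag: 15 × 9.81 = 147.2 N down at 3.6 m → arm 3.6 m, τ = 147.2 × 3.6 = 529.9 N·m counterclockwise.
Hanging mass: 2.3 × 9.81 = 22.56 N down at 3.2 m → arm 3.2 m, τ = 22.56 × 3.2 = 72.19 N·m counterclockwise.
Net moment of the loads = 1023 N·m counterclockwise.
The upward force F acts at the left end, arm 5.7 m, giving F × 5.7 clockwise.
For rotational equilibrium, F × 5.7 = 1023, so F = 1023 / 5.7 = 179 N.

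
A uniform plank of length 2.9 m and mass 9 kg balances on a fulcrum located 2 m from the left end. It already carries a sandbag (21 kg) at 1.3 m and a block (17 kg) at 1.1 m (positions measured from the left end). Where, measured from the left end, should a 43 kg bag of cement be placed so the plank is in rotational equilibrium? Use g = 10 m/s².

Sum moments about the fulcrum (at 2 m from the left end) (the support reaction has zero arm there).
Beam weight: 9 × 10 = 90 N down at 1.45 m → arm 0.55 m, τ = 90 × 0.55 = 49.5 N·m counterclockwise.
Sandbag: 21 × 10 = 210 N down at 1.3 m → arm 0.7 m, τ = 210 × 0.7 = 147 N·m counterclockwise.
Block: 17 × 10 = 170 N down at 1.1 m → arm 0.9 m, τ = 170 × 0.9 = 153 N·m counterclockwise.
Net moment of existing loads = 349.5 N·m counterclockwise.
The bag of cement weighs 43 × 10 = 430 N and must supply an equal clockwise moment, so its lever arm about the fulcrum is 349.5 / 430 = 0.813 m.
That puts it at 2 + 0.813 = 2.81 m from the left end.

x ≈ 2.81 m from the left end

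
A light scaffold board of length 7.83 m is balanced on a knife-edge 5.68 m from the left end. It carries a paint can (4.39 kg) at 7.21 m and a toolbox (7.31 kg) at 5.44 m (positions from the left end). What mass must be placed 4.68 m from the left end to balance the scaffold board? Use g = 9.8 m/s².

m ≈ 4.96 kg

Taking torques about the knife-edge (at 5.68 m from the left end):
Paint can: 4.39 × 9.8 = 43.02 N down at 7.21 m → arm 1.53 m, τ = 43.02 × 1.53 = 65.82 N·m clockwise.
Toolbox: 7.31 × 9.8 = 71.64 N down at 5.44 m → arm 0.24 m, τ = 71.64 × 0.24 = 17.19 N·m counterclockwise.
Net moment of known loads = 48.63 N·m clockwise.
An unknown mass m at 4.68 m has arm 1 m; its moment is m·g·1 counterclockwise.
Στ = 0 ⇒ m × 9.8 × 1 = 48.63 ⇒ m = 48.63 / (9.8 × 1) = 4.96 kg.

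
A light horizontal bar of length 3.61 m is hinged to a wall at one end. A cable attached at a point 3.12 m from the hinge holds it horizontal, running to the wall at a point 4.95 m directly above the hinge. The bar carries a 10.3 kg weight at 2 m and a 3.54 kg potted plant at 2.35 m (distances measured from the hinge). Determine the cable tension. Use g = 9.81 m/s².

T ≈ 107 N

About the hinge:
Weight: 10.3 × 9.81 = 101 N down at 2 m → arm 2 m, τ = 101 × 2 = 202 N·m clockwise.
Potted plant: 3.54 × 9.81 = 34.73 N down at 2.35 m → arm 2.35 m, τ = 34.73 × 2.35 = 81.62 N·m clockwise.
Total clockwise load moment = 283.6 N·m.
The cable tension T acts at 3.12 m; only its component perpendicular to the bar, T sinθ, produces torque. sinθ = h/√(h²+d²) = 4.95/√(4.95²+3.12²) = 0.846.
Στ = 0 ⇒ T × 3.12 × 0.846 = 283.6 ⇒ T = 283.6 / 2.64 = 107 N.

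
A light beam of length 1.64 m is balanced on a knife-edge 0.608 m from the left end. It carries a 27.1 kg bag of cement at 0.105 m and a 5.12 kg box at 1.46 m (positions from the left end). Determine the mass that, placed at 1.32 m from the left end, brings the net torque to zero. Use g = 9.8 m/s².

Take moments about the knife-edge (at 0.608 m from the left end).
Bag of cement: 27.1 × 9.8 = 265.6 N down at 0.105 m → arm 0.503 m, τ = 265.6 × 0.503 = 133.6 N·m counterclockwise.
Box: 5.12 × 9.8 = 50.18 N down at 1.46 m → arm 0.852 m, τ = 50.18 × 0.852 = 42.75 N·m clockwise.
Net moment of known loads = 90.85 N·m counterclockwise.
An unknown mass m at 1.32 m has arm 0.712 m; its moment is m·g·0.712 clockwise.
Balancing moments: m × 9.8 × 0.712 = 90.85, giving m = 90.85 / (9.8 × 0.712) = 13 kg.

m ≈ 13 kg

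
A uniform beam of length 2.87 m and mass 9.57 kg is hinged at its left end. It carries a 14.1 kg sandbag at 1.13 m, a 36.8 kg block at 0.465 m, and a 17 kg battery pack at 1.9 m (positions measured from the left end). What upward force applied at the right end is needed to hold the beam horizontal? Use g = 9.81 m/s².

Taking torques about the left end:
Beam weight: 9.57 × 9.81 = 93.88 N down at 1.435 m → arm 1.435 m, τ = 93.88 × 1.435 = 134.7 N·m clockwise.
Sandbag: 14.1 × 9.81 = 138.3 N down at 1.13 m → arm 1.13 m, τ = 138.3 × 1.13 = 156.3 N·m clockwise.
Block: 36.8 × 9.81 = 361 N down at 0.465 m → arm 0.465 m, τ = 361 × 0.465 = 167.9 N·m clockwise.
Battery pack: 17 × 9.81 = 166.8 N down at 1.9 m → arm 1.9 m, τ = 166.8 × 1.9 = 316.9 N·m clockwise.
Net moment of the loads = 775.8 N·m clockwise.
The upward force F acts at the right end, arm 2.87 m, giving F × 2.87 counterclockwise.
Balancing moments: F × 2.87 = 775.8, giving F = 775.8 / 2.87 = 270 N.

F ≈ 270 N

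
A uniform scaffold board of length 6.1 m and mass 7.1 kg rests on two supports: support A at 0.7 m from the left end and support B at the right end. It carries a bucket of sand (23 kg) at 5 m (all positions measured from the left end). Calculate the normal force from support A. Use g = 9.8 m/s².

R_A ≈ 85.2 N

Sum moments about support B (its reaction then has zero moment arm).
Beam weight: 7.1 × 9.8 = 69.58 N down at 3.05 m → arm 3.05 m, τ = 69.58 × 3.05 = 212.2 N·m counterclockwise.
Bucket of sand: 23 × 9.8 = 225.4 N down at 5 m → arm 1.1 m, τ = 225.4 × 1.1 = 247.9 N·m counterclockwise.
Net load moment about support B = 460.1 N·m counterclockwise.
Reaction R at support A is upward at 0.7 m, arm 5.4 m → moment R × 5.4 clockwise.
Setting net torque to zero: R × 5.4 = 460.1 → R = 85.2 N.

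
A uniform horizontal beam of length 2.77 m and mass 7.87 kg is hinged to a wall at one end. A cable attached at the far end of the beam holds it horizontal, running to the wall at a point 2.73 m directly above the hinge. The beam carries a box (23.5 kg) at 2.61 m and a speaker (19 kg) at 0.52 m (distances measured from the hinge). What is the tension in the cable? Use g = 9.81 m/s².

T ≈ 414 N

Sum moments about the hinge (the unknown hinge reaction has zero arm there).
Beam weight: 7.87 × 9.81 = 77.2 N down at 1.385 m → arm 1.385 m, τ = 77.2 × 1.385 = 106.9 N·m clockwise.
Box: 23.5 × 9.81 = 230.5 N down at 2.61 m → arm 2.61 m, τ = 230.5 × 2.61 = 601.6 N·m clockwise.
Speaker: 19 × 9.81 = 186.4 N down at 0.52 m → arm 0.52 m, τ = 186.4 × 0.52 = 96.93 N·m clockwise.
Total clockwise load moment = 805.4 N·m.
The cable tension T acts at 2.77 m; only its component perpendicular to the beam, T sinθ, produces torque. sinθ = h/√(h²+d²) = 2.73/√(2.73²+2.77²) = 0.7019.
Στ = 0 ⇒ T × 2.77 × 0.7019 = 805.4 ⇒ T = 805.4 / 1.944 = 414 N.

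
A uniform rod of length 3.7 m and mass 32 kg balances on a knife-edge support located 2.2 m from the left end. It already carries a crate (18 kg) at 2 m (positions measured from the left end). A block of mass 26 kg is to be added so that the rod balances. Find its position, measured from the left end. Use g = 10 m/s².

About the knife-edge support (at 2.2 m from the left end):
Beam weight: 32 × 10 = 320 N down at 1.85 m → arm 0.35 m, τ = 320 × 0.35 = 112 N·m counterclockwise.
Crate: 18 × 10 = 180 N down at 2 m → arm 0.2 m, τ = 180 × 0.2 = 36 N·m counterclockwise.
Net moment of existing loads = 148 N·m counterclockwise.
The block weighs 26 × 10 = 260 N and must supply an equal clockwise moment, so its lever arm about the knife-edge support is 148 / 260 = 0.569 m.
That puts it at 2.2 + 0.569 = 2.77 m from the left end.

x ≈ 2.77 m from the left end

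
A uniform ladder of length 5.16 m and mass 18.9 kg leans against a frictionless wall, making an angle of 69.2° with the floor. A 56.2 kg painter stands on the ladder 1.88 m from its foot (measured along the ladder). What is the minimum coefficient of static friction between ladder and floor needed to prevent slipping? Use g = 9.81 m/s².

Sum moments about the foot of the ladder (the floor normal and friction both act there and drop out).
Ladder weight 18.9×9.81 = 185.4 N acts at 2.58 m along the ladder; its horizontal arm is 2.58·cos69.2° = 0.9162 m → τ = 169.9 N·m clockwise.
Painter: 56.2×9.81 = 551.3 N at 1.88 m → arm 0.6676 m → τ = 368 N·m clockwise.
Wall normal N acts horizontally at the top; its moment arm is the height L sinθ = 5.16·sin69.2° = 4.824 m, counterclockwise.
For rotational equilibrium, N × 4.824 = 537.9, so N = 111.5 N.
ΣFx = 0 ⇒ f = N_wall = 111.5 N. ΣFy = 0 ⇒ N_floor = 736.7 N.
μ_min = f / N_floor = 111.5 / 736.7 = 0.151.

μ_min ≈ 0.151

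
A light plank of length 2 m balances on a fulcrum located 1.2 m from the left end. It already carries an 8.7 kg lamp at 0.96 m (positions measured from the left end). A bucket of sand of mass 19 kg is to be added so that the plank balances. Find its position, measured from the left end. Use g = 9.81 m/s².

About the fulcrum (at 1.2 m from the left end):
Lamp: 8.7 × 9.81 = 85.35 N down at 0.96 m → arm 0.24 m, τ = 85.35 × 0.24 = 20.48 N·m counterclockwise.
Net moment of existing loads = 20.48 N·m counterclockwise.
The bucket of sand weighs 19 × 9.81 = 186.4 N and must supply an equal clockwise moment, so its lever arm about the fulcrum is 20.48 / 186.4 = 0.11 m.
That puts it at 1.2 + 0.11 = 1.31 m from the left end.

x ≈ 1.31 m from the left end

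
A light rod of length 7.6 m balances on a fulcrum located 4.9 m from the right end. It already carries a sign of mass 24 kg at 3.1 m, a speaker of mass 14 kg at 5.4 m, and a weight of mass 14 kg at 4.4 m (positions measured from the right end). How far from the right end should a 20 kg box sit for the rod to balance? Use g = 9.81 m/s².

Choose the fulcrum (at 4.9 m from the right end) as the axis so the support reaction has zero arm there.
Sign: 24 × 9.81 = 235.4 N down at 3.1 m → arm 1.8 m, τ = 235.4 × 1.8 = 423.7 N·m clockwise.
Speaker: 14 × 9.81 = 137.3 N down at 5.4 m → arm 0.5 m, τ = 137.3 × 0.5 = 68.65 N·m counterclockwise.
Weight: 14 × 9.81 = 137.3 N down at 4.4 m → arm 0.5 m, τ = 137.3 × 0.5 = 68.65 N·m clockwise.
Net moment of existing loads = 423.7 N·m clockwise.
The box weighs 20 × 9.81 = 196.2 N and must supply an equal counterclockwise moment, so its lever arm about the fulcrum is 423.7 / 196.2 = 2.16 m.
That puts it at 4.9 + 2.16 = 7.06 m from the right end.

x ≈ 7.06 m from the right end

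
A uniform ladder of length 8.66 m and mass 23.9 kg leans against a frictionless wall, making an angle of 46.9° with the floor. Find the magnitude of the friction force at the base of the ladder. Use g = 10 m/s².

f ≈ 112 N

Sum moments about the foot of the ladder (the floor normal and friction both act there and drop out).
Ladder weight 23.9×10 = 239 N acts at 4.33 m along the ladder; its horizontal arm is 4.33·cos46.9° = 2.959 m → τ = 707.2 N·m clockwise.
Wall normal N acts horizontally at the top; its moment arm is the height L sinθ = 8.66·sin46.9° = 6.323 m, counterclockwise.
Στ = 0 ⇒ N × 6.323 = 707.2 ⇒ N = 112 N.
ΣFx = 0: friction at the foot balances the wall's push, so f = N_wall = 112 N.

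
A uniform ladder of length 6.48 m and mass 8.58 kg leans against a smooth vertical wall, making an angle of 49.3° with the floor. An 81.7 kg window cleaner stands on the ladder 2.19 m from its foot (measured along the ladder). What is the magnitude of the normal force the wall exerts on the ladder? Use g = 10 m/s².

N_wall ≈ 274 N

Choose the foot of the ladder as the axis so the floor normal and friction both act there and drop out.
Ladder weight 8.58×10 = 85.8 N acts at 3.24 m along the ladder; its horizontal arm is 3.24·cos49.3° = 2.113 m → τ = 181.3 N·m clockwise.
Window cleaner: 81.7×10 = 817 N at 2.19 m → arm 1.428 m → τ = 1167 N·m clockwise.
Wall normal N acts horizontally at the top; its moment arm is the height L sinθ = 6.48·sin49.3° = 4.913 m, counterclockwise.
Στ = 0 ⇒ N × 4.913 = 1348 ⇒ N = 274 N.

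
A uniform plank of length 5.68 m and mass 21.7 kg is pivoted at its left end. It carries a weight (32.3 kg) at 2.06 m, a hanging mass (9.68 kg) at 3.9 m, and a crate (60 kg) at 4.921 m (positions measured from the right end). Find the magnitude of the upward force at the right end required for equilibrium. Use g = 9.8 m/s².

Sum moments about the left end (the unknown pivot reaction has zero arm there).
Beam weight: 21.7 × 9.8 = 212.7 N down at 2.84 m → arm 2.84 m, τ = 212.7 × 2.84 = 604.1 N·m clockwise.
Weight: 32.3 × 9.8 = 316.5 N down at 2.06 m → arm 3.62 m, τ = 316.5 × 3.62 = 1146 N·m clockwise.
Hanging mass: 9.68 × 9.8 = 94.86 N down at 3.9 m → arm 1.78 m, τ = 94.86 × 1.78 = 168.9 N·m clockwise.
Crate: 60 × 9.8 = 588 N down at 4.921 m → arm 0.759 m, τ = 588 × 0.759 = 446.3 N·m clockwise.
Net moment of the loads = 2365 N·m clockwise.
The upward force F acts at the right end, arm 5.68 m, giving F × 5.68 counterclockwise.
For rotational equilibrium, F × 5.68 = 2365, so F = 2365 / 5.68 = 416 N.

F ≈ 416 N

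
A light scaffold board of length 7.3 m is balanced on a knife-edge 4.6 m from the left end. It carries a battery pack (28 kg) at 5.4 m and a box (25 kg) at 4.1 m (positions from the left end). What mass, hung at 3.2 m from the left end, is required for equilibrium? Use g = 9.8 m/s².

m ≈ 7.07 kg

Taking torques about the knife-edge (at 4.6 m from the left end):
Battery pack: 28 × 9.8 = 274.4 N down at 5.4 m → arm 0.8 m, τ = 274.4 × 0.8 = 219.5 N·m clockwise.
Box: 25 × 9.8 = 245 N down at 4.1 m → arm 0.5 m, τ = 245 × 0.5 = 122.5 N·m counterclockwise.
Net moment of known loads = 97 N·m clockwise.
An unknown mass m at 3.2 m has arm 1.4 m; its moment is m·g·1.4 counterclockwise.
Setting net torque to zero: m × 9.8 × 1.4 = 97 → m = 97 / (9.8 × 1.4) = 7.07 kg.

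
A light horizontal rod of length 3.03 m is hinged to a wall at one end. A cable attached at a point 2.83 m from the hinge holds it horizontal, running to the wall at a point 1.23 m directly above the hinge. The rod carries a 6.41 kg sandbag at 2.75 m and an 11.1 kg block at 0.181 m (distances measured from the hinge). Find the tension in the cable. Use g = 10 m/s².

T ≈ 174 N

Taking torques about the hinge:
Sandbag: 6.41 × 10 = 64.1 N down at 2.75 m → arm 2.75 m, τ = 64.1 × 2.75 = 176.3 N·m clockwise.
Block: 11.1 × 10 = 111 N down at 0.181 m → arm 0.181 m, τ = 111 × 0.181 = 20.09 N·m clockwise.
Total clockwise load moment = 196.4 N·m.
The cable tension T acts at 2.83 m; only its component perpendicular to the rod, T sinθ, produces torque. sinθ = h/√(h²+d²) = 1.23/√(1.23²+2.83²) = 0.3986.
Στ = 0 ⇒ T × 2.83 × 0.3986 = 196.4 ⇒ T = 196.4 / 1.128 = 174 N.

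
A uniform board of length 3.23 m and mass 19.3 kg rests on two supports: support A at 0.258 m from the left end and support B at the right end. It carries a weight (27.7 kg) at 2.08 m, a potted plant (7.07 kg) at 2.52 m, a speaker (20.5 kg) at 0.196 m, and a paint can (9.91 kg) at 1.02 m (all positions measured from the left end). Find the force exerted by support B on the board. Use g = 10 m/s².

R_B ≈ 333 N

Choose support A as the axis so its reaction then has zero moment arm.
Beam weight: 19.3 × 10 = 193 N down at 1.615 m → arm 1.357 m, τ = 193 × 1.357 = 261.9 N·m clockwise.
Weight: 27.7 × 10 = 277 N down at 2.08 m → arm 1.822 m, τ = 277 × 1.822 = 504.7 N·m clockwise.
Potted plant: 7.07 × 10 = 70.7 N down at 2.52 m → arm 2.262 m, τ = 70.7 × 2.262 = 159.9 N·m clockwise.
Speaker: 20.5 × 10 = 205 N down at 0.196 m → arm 0.062 m, τ = 205 × 0.062 = 12.71 N·m counterclockwise.
Paint can: 9.91 × 10 = 99.1 N down at 1.02 m → arm 0.762 m, τ = 99.1 × 0.762 = 75.51 N·m clockwise.
Net load moment about support A = 989.3 N·m clockwise.
Reaction R at support B is upward at 3.23 m, arm 2.972 m → moment R × 2.972 counterclockwise.
Στ = 0 ⇒ R × 2.972 = 989.3 ⇒ R = 333 N.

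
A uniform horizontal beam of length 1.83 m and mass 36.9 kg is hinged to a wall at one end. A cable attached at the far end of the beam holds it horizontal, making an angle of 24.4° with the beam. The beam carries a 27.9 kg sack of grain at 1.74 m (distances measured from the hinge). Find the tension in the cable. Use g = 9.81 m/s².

T ≈ 1070 N

Sum moments about the hinge (the unknown hinge reaction has zero arm there).
Beam weight: 36.9 × 9.81 = 362 N down at 0.915 m → arm 0.915 m, τ = 362 × 0.915 = 331.2 N·m clockwise.
Sack of grain: 27.9 × 9.81 = 273.7 N down at 1.74 m → arm 1.74 m, τ = 273.7 × 1.74 = 476.2 N·m clockwise.
Total clockwise load moment = 807.4 N·m.
The cable tension T acts at 1.83 m; only its component perpendicular to the beam, T sinθ, produces torque. sin 24.4° = 0.4131.
For rotational equilibrium, T × 1.83 × 0.4131 = 807.4, so T = 807.4 / 0.756 = 1070 N.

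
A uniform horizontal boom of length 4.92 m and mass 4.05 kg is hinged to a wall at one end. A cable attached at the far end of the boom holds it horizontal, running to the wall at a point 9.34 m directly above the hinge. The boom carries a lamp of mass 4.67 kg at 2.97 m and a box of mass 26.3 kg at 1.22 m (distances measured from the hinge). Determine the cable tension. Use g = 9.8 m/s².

T ≈ 126 N

Take moments about the hinge.
Beam weight: 4.05 × 9.8 = 39.69 N down at 2.46 m → arm 2.46 m, τ = 39.69 × 2.46 = 97.64 N·m clockwise.
Lamp: 4.67 × 9.8 = 45.77 N down at 2.97 m → arm 2.97 m, τ = 45.77 × 2.97 = 135.9 N·m clockwise.
Box: 26.3 × 9.8 = 257.7 N down at 1.22 m → arm 1.22 m, τ = 257.7 × 1.22 = 314.4 N·m clockwise.
Total clockwise load moment = 547.9 N·m.
The cable tension T acts at 4.92 m; only its component perpendicular to the boom, T sinθ, produces torque. sinθ = h/√(h²+d²) = 9.34/√(9.34²+4.92²) = 0.8848.
Balancing moments: T × 4.92 × 0.8848 = 547.9, giving T = 547.9 / 4.353 = 126 N.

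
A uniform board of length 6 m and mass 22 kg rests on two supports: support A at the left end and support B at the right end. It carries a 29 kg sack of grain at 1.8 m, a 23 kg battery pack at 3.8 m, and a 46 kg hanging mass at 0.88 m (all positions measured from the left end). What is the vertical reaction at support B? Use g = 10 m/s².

R_B ≈ 410 N

About support A:
Beam weight: 22 × 10 = 220 N down at 3 m → arm 3 m, τ = 220 × 3 = 660 N·m clockwise.
Sack of grain: 29 × 10 = 290 N down at 1.8 m → arm 1.8 m, τ = 290 × 1.8 = 522 N·m clockwise.
Battery pack: 23 × 10 = 230 N down at 3.8 m → arm 3.8 m, τ = 230 × 3.8 = 874 N·m clockwise.
Hanging mass: 46 × 10 = 460 N down at 0.88 m → arm 0.88 m, τ = 460 × 0.88 = 404.8 N·m clockwise.
Net load moment about support A = 2461 N·m clockwise.
Reaction R at support B is upward at 6 m, arm 6 m → moment R × 6 counterclockwise.
Balancing moments: R × 6 = 2461, giving R = 410 N.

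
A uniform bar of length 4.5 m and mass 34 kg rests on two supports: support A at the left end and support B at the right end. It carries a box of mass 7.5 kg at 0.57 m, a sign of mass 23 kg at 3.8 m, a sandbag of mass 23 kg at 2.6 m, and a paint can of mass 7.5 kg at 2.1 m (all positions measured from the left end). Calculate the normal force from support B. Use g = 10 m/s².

R_B ≈ 542 N

Choose support A as the axis so its reaction then has zero moment arm.
Beam weight: 34 × 10 = 340 N down at 2.25 m → arm 2.25 m, τ = 340 × 2.25 = 765 N·m clockwise.
Box: 7.5 × 10 = 75 N down at 0.57 m → arm 0.57 m, τ = 75 × 0.57 = 42.75 N·m clockwise.
Sign: 23 × 10 = 230 N down at 3.8 m → arm 3.8 m, τ = 230 × 3.8 = 874 N·m clockwise.
Sandbag: 23 × 10 = 230 N down at 2.6 m → arm 2.6 m, τ = 230 × 2.6 = 598 N·m clockwise.
Paint can: 7.5 × 10 = 75 N down at 2.1 m → arm 2.1 m, τ = 75 × 2.1 = 157.5 N·m clockwise.
Net load moment about support A = 2437 N·m clockwise.
Reaction R at support B is upward at 4.5 m, arm 4.5 m → moment R × 4.5 counterclockwise.
Στ = 0 ⇒ R × 4.5 = 2437 ⇒ R = 542 N.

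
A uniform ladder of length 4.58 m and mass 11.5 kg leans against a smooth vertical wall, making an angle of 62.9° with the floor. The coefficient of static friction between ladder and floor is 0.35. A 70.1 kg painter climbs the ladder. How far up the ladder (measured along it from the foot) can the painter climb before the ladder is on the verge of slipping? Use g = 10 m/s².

d ≈ 3.27 m

About the foot of the ladder:
Ladder weight 11.5×10 = 115 N acts at 2.29 m along the ladder; its horizontal arm is 2.29·cos62.9° = 1.043 m → τ = 119.9 N·m clockwise.
Painter weight 70.1×10 = 701 N at distance d → arm d·cos62.9° → τ = 701·d·0.4555 clockwise.
Wall normal N at the top has arm L sinθ = 4.077 m counterclockwise, so Στ = 0 gives N·4.077 = 119.9 + 319.3·d.
ΣFy = 0 ⇒ N_floor = 816 N, so the maximum friction is μ_s·N_floor = 0.35×816 = 285.6 N. ΣFx = 0 ⇒ N_wall = f, so at the slipping point N = 285.6 N.
Substituting: 285.6×4.077 = 119.9 + 319.3·d ⇒ d = (1164 − 119.9) / 319.3 = 3.27 m.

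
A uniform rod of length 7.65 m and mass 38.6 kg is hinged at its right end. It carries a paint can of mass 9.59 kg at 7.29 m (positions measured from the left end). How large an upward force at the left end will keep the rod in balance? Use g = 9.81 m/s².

F ≈ 194 N

Choose the right end as the axis so the unknown pivot reaction has zero arm there.
Beam weight: 38.6 × 9.81 = 378.7 N down at 3.825 m → arm 3.825 m, τ = 378.7 × 3.825 = 1449 N·m counterclockwise.
Paint can: 9.59 × 9.81 = 94.08 N down at 7.29 m → arm 0.36 m, τ = 94.08 × 0.36 = 33.87 N·m counterclockwise.
Net moment of the loads = 1483 N·m counterclockwise.
The upward force F acts at the left end, arm 7.65 m, giving F × 7.65 clockwise.
Στ = 0 ⇒ F × 7.65 = 1483 ⇒ F = 1483 / 7.65 = 194 N.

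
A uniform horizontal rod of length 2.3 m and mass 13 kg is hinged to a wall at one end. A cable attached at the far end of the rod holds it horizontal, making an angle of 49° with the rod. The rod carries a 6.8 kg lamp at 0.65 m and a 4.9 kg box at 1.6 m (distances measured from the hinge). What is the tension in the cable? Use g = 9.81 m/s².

Sum moments about the hinge (the unknown hinge reaction has zero arm there).
Beam weight: 13 × 9.81 = 127.5 N down at 1.15 m → arm 1.15 m, τ = 127.5 × 1.15 = 146.6 N·m clockwise.
Lamp: 6.8 × 9.81 = 66.71 N down at 0.65 m → arm 0.65 m, τ = 66.71 × 0.65 = 43.36 N·m clockwise.
Box: 4.9 × 9.81 = 48.07 N down at 1.6 m → arm 1.6 m, τ = 48.07 × 1.6 = 76.91 N·m clockwise.
Total clockwise load moment = 266.9 N·m.
The cable tension T acts at 2.3 m; only its component perpendicular to the rod, T sinθ, produces torque. sin 49° = 0.7547.
Στ = 0 ⇒ T × 2.3 × 0.7547 = 266.9 ⇒ T = 266.9 / 1.736 = 154 N.

T ≈ 154 N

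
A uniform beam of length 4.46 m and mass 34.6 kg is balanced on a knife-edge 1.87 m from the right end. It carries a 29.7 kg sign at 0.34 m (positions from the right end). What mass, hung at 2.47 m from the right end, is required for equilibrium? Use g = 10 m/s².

Taking torques about the knife-edge (at 1.87 m from the right end):
Beam weight: 34.6 × 10 = 346 N down at 2.23 m → arm 0.36 m, τ = 346 × 0.36 = 124.6 N·m counterclockwise.
Sign: 29.7 × 10 = 297 N down at 0.34 m → arm 1.53 m, τ = 297 × 1.53 = 454.4 N·m clockwise.
Net moment of known loads = 329.8 N·m clockwise.
An unknown mass m at 2.47 m has arm 0.6 m; its moment is m·g·0.6 counterclockwise.
Balancing moments: m × 10 × 0.6 = 329.8, giving m = 329.8 / (10 × 0.6) = 55 kg.

m ≈ 55 kg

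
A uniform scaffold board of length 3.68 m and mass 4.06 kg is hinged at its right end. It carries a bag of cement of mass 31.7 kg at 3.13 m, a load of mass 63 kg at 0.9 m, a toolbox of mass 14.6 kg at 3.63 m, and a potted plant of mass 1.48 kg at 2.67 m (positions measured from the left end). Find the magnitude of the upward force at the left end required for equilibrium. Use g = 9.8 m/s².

F ≈ 539 N

Taking torques about the right end:
Beam weight: 4.06 × 9.8 = 39.79 N down at 1.84 m → arm 1.84 m, τ = 39.79 × 1.84 = 73.21 N·m counterclockwise.
Bag of cement: 31.7 × 9.8 = 310.7 N down at 3.13 m → arm 0.55 m, τ = 310.7 × 0.55 = 170.9 N·m counterclockwise.
Load: 63 × 9.8 = 617.4 N down at 0.9 m → arm 2.78 m, τ = 617.4 × 2.78 = 1716 N·m counterclockwise.
Toolbox: 14.6 × 9.8 = 143.1 N down at 3.63 m → arm 0.05 m, τ = 143.1 × 0.05 = 7.155 N·m counterclockwise.
Potted plant: 1.48 × 9.8 = 14.5 N down at 2.67 m → arm 1.01 m, τ = 14.5 × 1.01 = 14.64 N·m counterclockwise.
Net moment of the loads = 1982 N·m counterclockwise.
The upward force F acts at the left end, arm 3.68 m, giving F × 3.68 clockwise.
Setting net torque to zero: F × 3.68 = 1982 → F = 1982 / 3.68 = 539 N.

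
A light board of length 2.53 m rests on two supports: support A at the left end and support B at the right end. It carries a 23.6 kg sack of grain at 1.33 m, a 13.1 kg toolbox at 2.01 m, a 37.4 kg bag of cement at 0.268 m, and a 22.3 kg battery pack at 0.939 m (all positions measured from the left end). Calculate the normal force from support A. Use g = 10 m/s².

Sum moments about support B (its reaction then has zero moment arm).
Sack of grain: 23.6 × 10 = 236 N down at 1.33 m → arm 1.2 m, τ = 236 × 1.2 = 283.2 N·m counterclockwise.
Toolbox: 13.1 × 10 = 131 N down at 2.01 m → arm 0.52 m, τ = 131 × 0.52 = 68.12 N·m counterclockwise.
Bag of cement: 37.4 × 10 = 374 N down at 0.268 m → arm 2.262 m, τ = 374 × 2.262 = 846 N·m counterclockwise.
Battery pack: 22.3 × 10 = 223 N down at 0.939 m → arm 1.591 m, τ = 223 × 1.591 = 354.8 N·m counterclockwise.
Net load moment about support B = 1552 N·m counterclockwise.
Reaction R at support A is upward at 0 m, arm 2.53 m → moment R × 2.53 clockwise.
Setting net torque to zero: R × 2.53 = 1552 → R = 613 N.

R_A ≈ 613 N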